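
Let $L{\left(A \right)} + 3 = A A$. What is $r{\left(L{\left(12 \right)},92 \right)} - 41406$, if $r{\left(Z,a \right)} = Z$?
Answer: $-41265$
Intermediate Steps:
$L{\left(A \right)} = -3 + A^{2}$ ($L{\left(A \right)} = -3 + A A = -3 + A^{2}$)
$r{\left(L{\left(12 \right)},92 \right)} - 41406 = \left(-3 + 12^{2}\right) - 41406 = \left(-3 + 144\right) - 41406 = 141 - 41406 = -41265$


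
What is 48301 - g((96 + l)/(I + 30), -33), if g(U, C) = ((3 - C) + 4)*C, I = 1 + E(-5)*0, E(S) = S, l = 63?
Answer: 49621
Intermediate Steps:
I = 1 (I = 1 - 5*0 = 1 + 0 = 1)
g(U, C) = C*(7 - C) (g(U, C) = (7 - C)*C = C*(7 - C))
48301 - g((96 + l)/(I + 30), -33) = 48301 - (-33)*(7 - 1*(-33)) = 48301 - (-33)*(7 + 33) = 48301 - (-33)*40 = 48301 - 1*(-1320) = 48301 + 1320 = 49621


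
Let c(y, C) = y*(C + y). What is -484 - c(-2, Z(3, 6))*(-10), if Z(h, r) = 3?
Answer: -504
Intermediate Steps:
-484 - c(-2, Z(3, 6))*(-10) = -484 - (-2*(3 - 2))*(-10) = -484 - (-2*1)*(-10) = -484 - (-2)*(-10) = -484 - 1*20 = -484 - 20 = -504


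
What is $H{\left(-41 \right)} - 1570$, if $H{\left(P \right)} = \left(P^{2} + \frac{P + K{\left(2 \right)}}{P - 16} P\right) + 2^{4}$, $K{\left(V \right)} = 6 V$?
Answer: $\frac{6050}{57} \approx 106.14$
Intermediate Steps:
$H{\left(P \right)} = 16 + P^{2} + \frac{P \left(12 + P\right)}{-16 + P}$ ($H{\left(P \right)} = \left(P^{2} + \frac{P + 6 \cdot 2}{P - 16} P\right) + 2^{4} = \left(P^{2} + \frac{P + 12}{-16 + P} P\right) + 16 = \left(P^{2} + \frac{12 + P}{-16 + P} P\right) + 16 = \left(P^{2} + \frac{P \left(12 + P\right)}{-16 + P}\right) + 16 = 16 + P^{2} + \frac{P \left(12 + P\right)}{-16 + P}$)
$H{\left(-41 \right)} - 1570 = \frac{-256 + \left(-41\right)^{3} - 15 \left(-41\right)^{2} + 28 \left(-41\right)}{-16 - 41} - 1570 = \frac{-256 - 68921 - 25215 - 1148}{-57} - 1570 = - \frac{-256 - 68921 - 25215 - 1148}{57} - 1570 = \left(- \frac{1}{57}\right) \left(-95540\right) - 1570 = \frac{95540}{57} - 1570 = \frac{6050}{57}$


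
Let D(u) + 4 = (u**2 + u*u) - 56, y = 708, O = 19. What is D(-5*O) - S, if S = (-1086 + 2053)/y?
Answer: 12735953/708 ≈ 17989.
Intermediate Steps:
D(u) = -60 + 2*u**2 (D(u) = -4 + ((u**2 + u*u) - 56) = -4 + ((u**2 + u**2) - 56) = -4 + (2*u**2 - 56) = -4 + (-56 + 2*u**2) = -60 + 2*u**2)
S = 967/708 (S = (-1086 + 2053)/708 = 967*(1/708) = 967/708 ≈ 1.3658)
D(-5*O) - S = (-60 + 2*(-5*19)**2) - 1*967/708 = (-60 + 2*(-95)**2) - 967/708 = (-60 + 2*9025) - 967/708 = (-60 + 18050) - 967/708 = 17990 - 967/708 = 12735953/708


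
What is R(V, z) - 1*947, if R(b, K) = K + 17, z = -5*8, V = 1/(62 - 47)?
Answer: -970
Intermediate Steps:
V = 1/15 ≈ 0.066667
z = -40
R(b, K) = 17 + K
R(V, z) - 1*947 = (17 - 40) - 1*947 = -23 - 947 = -970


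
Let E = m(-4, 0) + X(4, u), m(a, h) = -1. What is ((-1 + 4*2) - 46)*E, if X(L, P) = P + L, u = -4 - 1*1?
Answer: 78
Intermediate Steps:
u = -5 (u = -4 - 1 = -5)
X(L, P) = L + P
E = -2 (E = -1 + (4 - 5) = -1 - 1 = -2)
((-1 + 4*2) - 46)*E = ((-1 + 4*2) - 46)*(-2) = ((-1 + 8) - 46)*(-2) = (7 - 46)*(-2) = -39*(-2) = 78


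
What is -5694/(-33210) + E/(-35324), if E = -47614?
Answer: 148532983/97759170 ≈ 1.5194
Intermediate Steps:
-5694/(-33210) + E/(-35324) = -5694/(-33210) - 47614/(-35324) = -5694*(-1/33210) - 47614*(-1/35324) = 949/5535 + 23807/17662 = 148532983/97759170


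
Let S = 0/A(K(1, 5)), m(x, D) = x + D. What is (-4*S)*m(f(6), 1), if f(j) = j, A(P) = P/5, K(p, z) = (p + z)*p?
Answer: 0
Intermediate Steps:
K(p, z) = p*(p + z)
A(P) = P/5 (A(P) = P*(⅕) = P/5)
m(x, D) = D + x
S = 0 (S = 0/(((1*(1 + 5))/5)) = 0/(((1*6)/5)) = 0/(((⅕)*6)) = 0/(6/5) = 0*(⅚) = 0)
(-4*S)*m(f(6), 1) = (-4*0)*(1 + 6) = 0*7 = 0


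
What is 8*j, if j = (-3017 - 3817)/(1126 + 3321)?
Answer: -54672/4447 ≈ -12.294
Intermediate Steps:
j = -6834/4447 ≈ -1.5368
8*j = 8*(-6834/4447) = -54672/4447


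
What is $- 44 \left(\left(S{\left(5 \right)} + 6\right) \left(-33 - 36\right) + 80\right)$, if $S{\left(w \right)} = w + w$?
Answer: $45056$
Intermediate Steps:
$S{\left(w \right)} = 2 w$
$- 44 \left(\left(S{\left(5 \right)} + 6\right) \left(-33 - 36\right) + 80\right) = - 44 \left(\left(2 \cdot 5 + 6\right) \left(-33 - 36\right) + 80\right) = - 44 \left(\left(10 + 6\right) \left(-69\right) + 80\right) = - 44 \left(16 \left(-69\right) + 80\right) = - 44 \left(-1104 + 80\right) = \left(-44\right) \left(-1024\right) = 45056$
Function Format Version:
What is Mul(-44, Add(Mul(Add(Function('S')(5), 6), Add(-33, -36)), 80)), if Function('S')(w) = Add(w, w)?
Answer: 45056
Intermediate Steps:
Function('S')(w) = Mul(2, w)
Mul(-44, Add(Mul(Add(Function('S')(5), 6), Add(-33, -36)), 80)) = Mul(-44, Add(Mul(Add(Mul(2, 5), 6), Add(-33, -36)), 80)) = Mul(-44, Add(Mul(Add(10, 6), -69), 80)) = Mul(-44, Add(Mul(16, -69), 80)) = Mul(-44, Add(-1104, 80)) = Mul(-44, -1024) = 45056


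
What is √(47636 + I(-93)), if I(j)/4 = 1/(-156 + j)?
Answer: 4*√184592415/249 ≈ 218.26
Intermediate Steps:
I(j) = 4/(-156 + j)
√(47636 + I(-93)) = √(47636 + 4/(-156 - 93)) = √(47636 + 4/(-249)) = √(47636 + 4*(-1/249)) = √(47636 - 4/249) = √(11861360/249) = 4*√184592415/249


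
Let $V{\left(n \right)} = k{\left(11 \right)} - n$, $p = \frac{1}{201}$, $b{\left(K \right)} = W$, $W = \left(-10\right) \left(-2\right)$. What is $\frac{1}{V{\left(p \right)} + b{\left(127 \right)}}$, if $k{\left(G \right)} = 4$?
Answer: $\frac{201}{4823} \approx 0.041675$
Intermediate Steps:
$W = 20$
$b{\left(K \right)} = 20$
$p = \frac{1}{201} \approx 0.0049751$
$V{\left(n \right)} = 4 - n$
$\frac{1}{V{\left(p \right)} + b{\left(127 \right)}} = \frac{1}{\left(4 - \frac{1}{201}\right) + 20} = \frac{1}{\frac{803}{201} + 20} = \frac{1}{\frac{4823}{201}} = \frac{201}{4823}$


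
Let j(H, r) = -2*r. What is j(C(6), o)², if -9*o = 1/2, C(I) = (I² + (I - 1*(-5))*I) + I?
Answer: 1/81 ≈ 0.012346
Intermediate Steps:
C(I) = I + I² + I*(5 + I) (C(I) = (I² + (I + 5)*I) + I = (I² + (5 + I)*I) + I = (I² + I*(5 + I)) + I = I + I² + I*(5 + I))
o = -1/18 (o = -1/(9*2) = -⅑*½ = -1/18 ≈ -0.055556)
j(C(6), o)² = (-2*(-1/18))² = (⅑)² = 1/81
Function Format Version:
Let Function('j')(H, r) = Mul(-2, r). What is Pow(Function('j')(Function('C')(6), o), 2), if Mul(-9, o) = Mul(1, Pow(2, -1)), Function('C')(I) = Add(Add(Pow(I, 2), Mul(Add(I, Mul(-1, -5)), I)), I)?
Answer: Rational(1, 81) ≈ 0.012346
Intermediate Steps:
Function('C')(I) = Add(I, Pow(I, 2), Mul(I, Add(5, I))) (Function('C')(I) = Add(Add(Pow(I, 2), Mul(Add(I, 5), I)), I) = Add(Add(Pow(I, 2), Mul(Add(5, I), I)), I) = Add(Add(Pow(I, 2), Mul(I, Add(5, I))), I) = Add(I, Pow(I, 2), Mul(I, Add(5, I))))
o = Rational(-1, 18) (o = Mul(Rational(-1, 9), Mul(1, Pow(2, -1))) = Mul(Rational(-1, 9), Mul(1, Rational(1, 2))) = Mul(Rational(-1, 9), Rational(1, 2)) = Rational(-1, 18) ≈ -0.055556)
Pow(Function('j')(Function('C')(6), o), 2) = Pow(Mul(-2, Rational(-1, 18)), 2) = Pow(Rational(1, 9), 2) = Rational(1, 81)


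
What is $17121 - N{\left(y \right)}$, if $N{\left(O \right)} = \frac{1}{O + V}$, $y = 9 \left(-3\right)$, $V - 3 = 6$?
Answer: $\frac{308179}{18} \approx 17121.0$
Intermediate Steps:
$V = 9$ ($V = 3 + 6 = 9$)
$y = -27$
$N{\left(O \right)} = \frac{1}{9 + O}$ ($N{\left(O \right)} = \frac{1}{O + 9} = \frac{1}{9 + O}$)
$17121 - N{\left(y \right)} = 17121 - \frac{1}{9 - 27} = 17121 - \frac{1}{-18} = 17121 - - \frac{1}{18} = 17121 + \frac{1}{18} = \frac{308179}{18}$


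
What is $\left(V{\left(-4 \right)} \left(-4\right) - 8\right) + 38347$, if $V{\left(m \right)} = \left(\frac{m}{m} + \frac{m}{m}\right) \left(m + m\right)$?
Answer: $38403$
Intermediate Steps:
$V{\left(m \right)} = 4 m$ ($V{\left(m \right)} = \left(1 + 1\right) 2 m = 2 \cdot 2 m = 4 m$)
$\left(V{\left(-4 \right)} \left(-4\right) - 8\right) + 38347 = \left(4 \left(-4\right) \left(-4\right) - 8\right) + 38347 = \left(\left(-16\right) \left(-4\right) - 8\right) + 38347 = \left(64 - 8\right) + 38347 = 56 + 38347 = 38403$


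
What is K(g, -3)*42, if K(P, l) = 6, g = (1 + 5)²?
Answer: 252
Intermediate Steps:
g = 36 (g = 6² = 36)
K(g, -3)*42 = 6*42 = 252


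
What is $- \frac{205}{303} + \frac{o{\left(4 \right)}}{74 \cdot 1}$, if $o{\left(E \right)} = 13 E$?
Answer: $\frac{293}{11211} \approx 0.026135$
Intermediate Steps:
$- \frac{205}{303} + \frac{o{\left(4 \right)}}{74 \cdot 1} = - \frac{205}{303} + \frac{13 \cdot 4}{74 \cdot 1} = \left(-205\right) \frac{1}{303} + \frac{52}{74} = - \frac{205}{303} + 52 \cdot \frac{1}{74} = - \frac{205}{303} + \frac{26}{37} = \frac{293}{11211}$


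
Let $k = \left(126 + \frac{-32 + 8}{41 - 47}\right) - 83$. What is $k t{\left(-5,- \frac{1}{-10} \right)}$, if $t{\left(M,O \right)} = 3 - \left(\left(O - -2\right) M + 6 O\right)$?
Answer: $\frac{6063}{10} \approx 606.3$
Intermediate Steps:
$t{\left(M,O \right)} = 3 - 6 O - M \left(2 + O\right)$ ($t{\left(M,O \right)} = 3 - \left(\left(O + 2\right) M + 6 O\right) = 3 - \left(\left(2 + O\right) M + 6 O\right) = 3 - \left(M \left(2 + O\right) + 6 O\right) = 3 - \left(6 O + M \left(2 + O\right)\right) = 3 - 6 O - M \left(2 + O\right)$)
$k = 47$ ($k = \left(126 - \frac{24}{-6}\right) - 83 = \left(126 - -4\right) - 83 = \left(126 + 4\right) - 83 = 130 - 83 = 47$)
$k t{\left(-5,- \frac{1}{-10} \right)} = 47 \left(3 - 6 \left(- \frac{1}{-10}\right) - -10 - - 5 \left(- \frac{1}{-10}\right)\right) = 47 \left(3 - 6 \left(\left(-1\right) \left(- \frac{1}{10}\right)\right) + 10 - - 5 \left(\left(-1\right) \left(- \frac{1}{10}\right)\right)\right) = 47 \left(3 - \frac{3}{5} + 10 - \left(-5\right) \frac{1}{10}\right) = 47 \left(3 - \frac{3}{5} + 10 + \frac{1}{2}\right) = 47 \cdot \frac{129}{10} = \frac{6063}{10}$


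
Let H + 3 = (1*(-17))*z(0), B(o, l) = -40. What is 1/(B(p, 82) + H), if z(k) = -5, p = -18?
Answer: 1/42 ≈ 0.023810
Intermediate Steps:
H = 82 (H = -3 + (1*(-17))*(-5) = -3 - 17*(-5) = -3 + 85 = 82)
1/(B(p, 82) + H) = 1/(-40 + 82) = 1/42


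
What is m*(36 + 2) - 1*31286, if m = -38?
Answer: -32730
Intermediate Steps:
m*(36 + 2) - 1*31286 = -38*(36 + 2) - 1*31286 = -38*38 - 31286 = -1444 - 31286 = -32730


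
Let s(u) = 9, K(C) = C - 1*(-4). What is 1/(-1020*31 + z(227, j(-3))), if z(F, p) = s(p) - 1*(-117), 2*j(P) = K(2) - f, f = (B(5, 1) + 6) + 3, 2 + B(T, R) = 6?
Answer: -1/31494 ≈ -3.1752e-5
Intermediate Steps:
B(T, R) = 4 (B(T, R) = -2 + 6 = 4)
K(C) = 4 + C (K(C) = C + 4 = 4 + C)
f = 13 (f = (4 + 6) + 3 = 10 + 3 = 13)
j(P) = -7/2 (j(P) = ((4 + 2) - 1*13)/2 = (6 - 13)/2 = (½)*(-7) = -7/2)
z(F, p) = 126 (z(F, p) = 9 - 1*(-117) = 9 + 117 = 126)
1/(-1020*31 + z(227, j(-3))) = 1/(-1020*31 + 126) = 1/(-31620 + 126) = 1/(-31494) = -1/31494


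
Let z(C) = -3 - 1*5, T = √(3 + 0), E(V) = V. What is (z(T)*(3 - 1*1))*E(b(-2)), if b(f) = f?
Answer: 32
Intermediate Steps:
T = √3 ≈ 1.7320
z(C) = -8 (z(C) = -3 - 5 = -8)
(z(T)*(3 - 1*1))*E(b(-2)) = -8*(3 - 1*1)*(-2) = -8*(3 - 1)*(-2) = -8*2*(-2) = -16*(-2) = 32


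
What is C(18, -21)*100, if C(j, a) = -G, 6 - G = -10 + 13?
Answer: -300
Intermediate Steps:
G = 3 (G = 6 - (-10 + 13) = 6 - 1*3 = 6 - 3 = 3)
C(j, a) = -3 (C(j, a) = -1*3 = -3)
C(18, -21)*100 = -3*100 = -300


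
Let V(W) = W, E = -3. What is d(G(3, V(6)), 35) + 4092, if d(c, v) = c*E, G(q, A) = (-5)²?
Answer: 4017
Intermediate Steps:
G(q, A) = 25
d(c, v) = -3*c (d(c, v) = c*(-3) = -3*c)
d(G(3, V(6)), 35) + 4092 = -3*25 + 4092 = -75 + 4092 = 4017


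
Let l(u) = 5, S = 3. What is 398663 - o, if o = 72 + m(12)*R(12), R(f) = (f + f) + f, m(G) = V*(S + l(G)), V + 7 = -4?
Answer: 401759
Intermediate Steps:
V = -11 (V = -7 - 4 = -11)
m(G) = -88 (m(G) = -11*(3 + 5) = -11*8 = -88)
R(f) = 3*f (R(f) = 2*f + f = 3*f)
o = -3096 (o = 72 - 264*12 = 72 - 88*36 = 72 - 3168 = -3096)
398663 - o = 398663 - 1*(-3096) = 398663 + 3096 = 401759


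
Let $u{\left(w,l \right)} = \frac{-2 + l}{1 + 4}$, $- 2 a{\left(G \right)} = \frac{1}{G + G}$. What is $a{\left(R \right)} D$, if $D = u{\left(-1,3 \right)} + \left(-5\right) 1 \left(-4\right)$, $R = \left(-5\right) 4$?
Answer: $\frac{101}{400} \approx 0.2525$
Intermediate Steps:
$R = -20$
$a{\left(G \right)} = - \frac{1}{4 G}$ ($a{\left(G \right)} = - \frac{1}{2 \left(G + G\right)} = - \frac{1}{2 \cdot 2 G} = - \frac{\frac{1}{2} \frac{1}{G}}{2} = - \frac{1}{4 G}$)
$u{\left(w,l \right)} = - \frac{2}{5} + \frac{l}{5}$ ($u{\left(w,l \right)} = \frac{-2 + l}{5} = \left(-2 + l\right) \frac{1}{5} = - \frac{2}{5} + \frac{l}{5}$)
$D = \frac{101}{5}$ ($D = \left(- \frac{2}{5} + \frac{1}{5} \cdot 3\right) + \left(-5\right) 1 \left(-4\right) = \left(- \frac{2}{5} + \frac{3}{5}\right) - -20 = \frac{1}{5} + 20 = \frac{101}{5} \approx 20.2$)
$a{\left(R \right)} D = - \frac{1}{4 \left(-20\right)} \frac{101}{5} = \left(- \frac{1}{4}\right) \left(- \frac{1}{20}\right) \frac{101}{5} = \frac{1}{80} \cdot \frac{101}{5} = \frac{101}{400}$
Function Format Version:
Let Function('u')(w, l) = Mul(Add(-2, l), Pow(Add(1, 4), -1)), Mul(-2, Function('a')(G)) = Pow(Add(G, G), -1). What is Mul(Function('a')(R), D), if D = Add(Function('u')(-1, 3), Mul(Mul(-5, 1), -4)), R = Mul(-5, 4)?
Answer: Rational(101, 400) ≈ 0.25250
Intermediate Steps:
R = -20
Function('a')(G) = Mul(Rational(-1, 4), Pow(G, -1)) (Function('a')(G) = Mul(Rational(-1, 2), Pow(Add(G, G), -1)) = Mul(Rational(-1, 2), Pow(Mul(2, G), -1)) = Mul(Rational(-1, 2), Mul(Rational(1, 2), Pow(G, -1))) = Mul(Rational(-1, 4), Pow(G, -1)))
Function('u')(w, l) = Add(Rational(-2, 5), Mul(Rational(1, 5), l)) (Function('u')(w, l) = Mul(Add(-2, l), Pow(5, -1)) = Mul(Add(-2, l), Rational(1, 5)) = Add(Rational(-2, 5), Mul(Rational(1, 5), l)))
D = Rational(101, 5) (D = Add(Add(Rational(-2, 5), Mul(Rational(1, 5), 3)), Mul(Mul(-5, 1), -4)) = Add(Add(Rational(-2, 5), Rational(3, 5)), Mul(-5, -4)) = Add(Rational(1, 5), 20) = Rational(101, 5) ≈ 20.200)
Mul(Function('a')(R), D) = Mul(Mul(Rational(-1, 4), Pow(-20, -1)), Rational(101, 5)) = Mul(Mul(Rational(-1, 4), Rational(-1, 20)), Rational(101, 5)) = Mul(Rational(1, 80), Rational(101, 5)) = Rational(101, 400)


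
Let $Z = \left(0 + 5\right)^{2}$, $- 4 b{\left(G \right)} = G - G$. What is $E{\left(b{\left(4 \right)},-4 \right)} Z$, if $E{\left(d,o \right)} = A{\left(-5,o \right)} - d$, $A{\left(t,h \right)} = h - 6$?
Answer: $-250$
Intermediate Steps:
$A{\left(t,h \right)} = -6 + h$ ($A{\left(t,h \right)} = h - 6 = -6 + h$)
$b{\left(G \right)} = 0$ ($b{\left(G \right)} = - \frac{G - G}{4} = \left(- \frac{1}{4}\right) 0 = 0$)
$E{\left(d,o \right)} = -6 + o - d$ ($E{\left(d,o \right)} = \left(-6 + o\right) - d = -6 + o - d$)
$Z = 25$ ($Z = 5^{2} = 25$)
$E{\left(b{\left(4 \right)},-4 \right)} Z = \left(-6 - 4 - 0\right) 25 = \left(-6 - 4 + 0\right) 25 = \left(-10\right) 25 = -250$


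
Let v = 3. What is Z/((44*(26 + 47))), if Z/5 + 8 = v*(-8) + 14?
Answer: -45/1606 ≈ -0.028020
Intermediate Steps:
Z = -90 (Z = -40 + 5*(3*(-8) + 14) = -40 + 5*(-24 + 14) = -40 + 5*(-10) = -40 - 50 = -90)
Z/((44*(26 + 47))) = -90*1/(44*(26 + 47)) = -90/(44*73) = -90/3212 = -90*1/3212 = -45/1606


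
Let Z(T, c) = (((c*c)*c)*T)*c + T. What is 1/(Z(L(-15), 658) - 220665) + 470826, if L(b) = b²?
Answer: 19858503958094378161/42178010471160 ≈ 4.7083e+5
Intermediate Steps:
Z(T, c) = T + T*c⁴ (Z(T, c) = ((c²*c)*T)*c + T = (c³*T)*c + T = (T*c³)*c + T = T*c⁴ + T = T + T*c⁴)
1/(Z(L(-15), 658) - 220665) + 470826 = 1/((-15)²*(1 + 658⁴) - 220665) + 470826 = 1/(225*(1 + 187457825296) - 220665) + 470826 = 1/(225*187457825297 - 220665) + 470826 = 1/(42178010691825 - 220665) + 470826 = 1/42178010471160 + 470826 = 19858503958094378161/42178010471160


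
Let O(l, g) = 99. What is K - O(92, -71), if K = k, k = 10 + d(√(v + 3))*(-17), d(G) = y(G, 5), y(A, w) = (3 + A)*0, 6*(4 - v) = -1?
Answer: -89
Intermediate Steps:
v = 25/6 (v = 4 - ⅙*(-1) = 4 + ⅙ = 25/6 ≈ 4.1667)
y(A, w) = 0
d(G) = 0
k = 10 (k = 10 + 0*(-17) = 10 + 0 = 10)
K = 10
K - O(92, -71) = 10 - 1*99 = 10 - 99 = -89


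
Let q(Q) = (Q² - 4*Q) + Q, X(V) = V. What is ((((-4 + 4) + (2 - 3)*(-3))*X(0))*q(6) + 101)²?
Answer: 10201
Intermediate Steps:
q(Q) = Q² - 3*Q
((((-4 + 4) + (2 - 3)*(-3))*X(0))*q(6) + 101)² = ((((-4 + 4) + (2 - 3)*(-3))*0)*(6*(-3 + 6)) + 101)² = (((0 - 1*(-3))*0)*(6*3) + 101)² = (((0 + 3)*0)*18 + 101)² = ((3*0)*18 + 101)² = (0*18 + 101)² = (0 + 101)² = 101² = 10201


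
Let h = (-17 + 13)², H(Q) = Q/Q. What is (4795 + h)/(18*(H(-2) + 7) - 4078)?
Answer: -4811/3934 ≈ -1.2229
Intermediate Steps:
H(Q) = 1
h = 16 (h = (-4)² = 16)
(4795 + h)/(18*(H(-2) + 7) - 4078) = (4795 + 16)/(18*(1 + 7) - 4078) = 4811/(18*8 - 4078) = 4811/(144 - 4078) = 4811/(-3934) = 4811*(-1/3934) = -4811/3934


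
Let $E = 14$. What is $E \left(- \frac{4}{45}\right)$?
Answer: $- \frac{56}{45} \approx -1.2444$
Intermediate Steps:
$E \left(- \frac{4}{45}\right) = 14 \left(- \frac{4}{45}\right) = - \frac{56}{45}$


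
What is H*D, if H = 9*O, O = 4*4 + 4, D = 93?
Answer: 16740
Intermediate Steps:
O = 20 (O = 16 + 4 = 20)
H = 180 (H = 9*20 = 180)
H*D = 180*93 = 16740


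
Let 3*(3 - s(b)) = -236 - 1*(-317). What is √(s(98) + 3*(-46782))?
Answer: I*√140370 ≈ 374.66*I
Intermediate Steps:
s(b) = -24 (s(b) = 3 - (-236 - 1*(-317))/3 = 3 - (-236 + 317)/3 = 3 - ⅓*81 = 3 - 27 = -24)
√(s(98) + 3*(-46782)) = √(-24 + 3*(-46782)) = √(-24 - 140346) = √(-140370) = I*√140370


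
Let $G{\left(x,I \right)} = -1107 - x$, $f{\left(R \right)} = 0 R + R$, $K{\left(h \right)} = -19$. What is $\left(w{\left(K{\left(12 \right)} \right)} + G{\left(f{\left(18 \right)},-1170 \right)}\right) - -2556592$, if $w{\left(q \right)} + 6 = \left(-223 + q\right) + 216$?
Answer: $2555435$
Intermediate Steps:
$f{\left(R \right)} = R$ ($f{\left(R \right)} = 0 + R = R$)
$w{\left(q \right)} = -13 + q$ ($w{\left(q \right)} = -6 + \left(\left(-223 + q\right) + 216\right) = -6 + \left(-7 + q\right) = -13 + q$)
$\left(w{\left(K{\left(12 \right)} \right)} + G{\left(f{\left(18 \right)},-1170 \right)}\right) - -2556592 = \left(\left(-13 - 19\right) - 1125\right) - -2556592 = \left(-32 - 1125\right) + 2556592 = -1157 + 2556592 = 2555435$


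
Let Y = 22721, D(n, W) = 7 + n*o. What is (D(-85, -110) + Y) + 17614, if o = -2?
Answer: 40512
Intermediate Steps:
D(n, W) = 7 - 2*n (D(n, W) = 7 + n*(-2) = 7 - 2*n)
(D(-85, -110) + Y) + 17614 = ((7 - 2*(-85)) + 22721) + 17614 = ((7 + 170) + 22721) + 17614 = (177 + 22721) + 17614 = 22898 + 17614 = 40512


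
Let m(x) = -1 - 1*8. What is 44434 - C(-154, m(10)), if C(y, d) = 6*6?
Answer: 44398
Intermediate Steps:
m(x) = -9 (m(x) = -1 - 8 = -9)
C(y, d) = 36
44434 - C(-154, m(10)) = 44434 - 1*36 = 44434 - 36 = 44398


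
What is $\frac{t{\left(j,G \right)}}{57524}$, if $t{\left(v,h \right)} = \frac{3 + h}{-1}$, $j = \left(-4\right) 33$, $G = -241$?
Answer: $\frac{119}{28762} \approx 0.0041374$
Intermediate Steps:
$j = -132$
$t{\left(v,h \right)} = -3 - h$ ($t{\left(v,h \right)} = - (3 + h) = -3 - h$)
$\frac{t{\left(j,G \right)}}{57524} = \frac{-3 - -241}{57524} = \left(-3 + 241\right) \frac{1}{57524} = 238 \cdot \frac{1}{57524} = \frac{119}{28762}$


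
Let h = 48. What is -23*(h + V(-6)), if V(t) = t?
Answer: -966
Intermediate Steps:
-23*(h + V(-6)) = -23*(48 - 6) = -23*42 = -966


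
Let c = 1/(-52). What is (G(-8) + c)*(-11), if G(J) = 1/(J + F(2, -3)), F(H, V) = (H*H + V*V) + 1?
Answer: -253/156 ≈ -1.6218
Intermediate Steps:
F(H, V) = 1 + H² + V² (F(H, V) = (H² + V²) + 1 = 1 + H² + V²)
c = -1/52 ≈ -0.019231
G(J) = 1/(14 + J) (G(J) = 1/(J + (1 + 2² + (-3)²)) = 1/(J + (1 + 4 + 9)) = 1/(J + 14) = 1/(14 + J))
(G(-8) + c)*(-11) = (1/(14 - 8) - 1/52)*(-11) = (1/6 - 1/52)*(-11) = (⅙ - 1/52)*(-11) = (23/156)*(-11) = -253/156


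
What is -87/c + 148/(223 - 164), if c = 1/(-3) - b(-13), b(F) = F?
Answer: -9775/2242 ≈ -4.3599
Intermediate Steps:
c = 38/3 (c = 1/(-3) - 1*(-13) = -⅓ + 13 = 38/3 ≈ 12.667)
-87/c + 148/(223 - 164) = -87/38/3 + 148/(223 - 164) = -87*3/38 + 148/59 = -261/38 + 148*(1/59) = -261/38 + 148/59 = -9775/2242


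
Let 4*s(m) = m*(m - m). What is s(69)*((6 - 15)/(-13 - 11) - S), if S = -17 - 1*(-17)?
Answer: 0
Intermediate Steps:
S = 0 (S = -17 + 17 = 0)
s(m) = 0 (s(m) = (m*(m - m))/4 = (m*0)/4 = (¼)*0 = 0)
s(69)*((6 - 15)/(-13 - 11) - S) = 0*((6 - 15)/(-13 - 11) - 1*0) = 0*(-9/(-24) + 0) = 0*(-9*(-1/24) + 0) = 0*(3/8 + 0) = 0*(3/8) = 0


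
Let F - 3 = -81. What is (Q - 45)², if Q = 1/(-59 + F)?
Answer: 38019556/18769 ≈ 2025.7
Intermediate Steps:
F = -78 (F = 3 - 81 = -78)
Q = -1/137 (Q = 1/(-59 - 78) = 1/(-137) = -1/137 ≈ -0.0072993)
(Q - 45)² = (-1/137 - 45)² = (-6166/137)² = 38019556/18769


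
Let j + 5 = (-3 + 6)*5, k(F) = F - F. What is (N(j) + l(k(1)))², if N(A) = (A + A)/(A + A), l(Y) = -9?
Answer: 64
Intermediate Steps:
k(F) = 0
j = 10 (j = -5 + (-3 + 6)*5 = -5 + 3*5 = -5 + 15 = 10)
N(A) = 1 (N(A) = (2*A)/((2*A)) = (2*A)*(1/(2*A)) = 1)
(N(j) + l(k(1)))² = (1 - 9)² = (-8)² = 64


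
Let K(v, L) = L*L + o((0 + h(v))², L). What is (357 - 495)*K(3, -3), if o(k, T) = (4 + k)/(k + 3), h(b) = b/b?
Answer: -2829/2 ≈ -1414.5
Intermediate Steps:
h(b) = 1
o(k, T) = (4 + k)/(3 + k)
K(v, L) = 5/4 + L² (K(v, L) = L*L + (4 + (0 + 1)²)/(3 + (0 + 1)²) = L² + (4 + 1²)/(3 + 1²) = L² + (4 + 1)/(3 + 1) = L² + 5/4 = 5/4 + L²)
(357 - 495)*K(3, -3) = (357 - 495)*(5/4 + (-3)²) = -138*(5/4 + 9) = -138*41/4 = -2829/2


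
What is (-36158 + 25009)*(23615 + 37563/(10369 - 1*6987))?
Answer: -46886528603/178 ≈ -2.6341e+8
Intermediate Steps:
(-36158 + 25009)*(23615 + 37563/(10369 - 1*6987)) = -11149*(23615 + 37563/(10369 - 6987)) = -11149*(23615 + 37563/3382) = -11149*(23615 + 37563*(1/3382)) = -11149*(23615 + 1977/178) = -11149*4205447/178 = -46886528603/178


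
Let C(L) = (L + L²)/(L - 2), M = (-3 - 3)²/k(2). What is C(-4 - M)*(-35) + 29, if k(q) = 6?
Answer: 583/2 ≈ 291.50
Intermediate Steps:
M = 6 (M = (-3 - 3)²/6 = (-6)²*(⅙) = 36*(⅙) = 6)
C(L) = (L + L²)/(-2 + L)
C(-4 - M)*(-35) + 29 = ((-4 - 1*6)*(1 + (-4 - 1*6))/(-2 + (-4 - 1*6)))*(-35) + 29 = ((-4 - 6)*(1 + (-4 - 6))/(-2 + (-4 - 6)))*(-35) + 29 = -10*(1 - 10)/(-2 - 10)*(-35) + 29 = -10*(-9)/(-12)*(-35) + 29 = -10*(-1/12)*(-9)*(-35) + 29 = -15/2*(-35) + 29 = 525/2 + 29 = 583/2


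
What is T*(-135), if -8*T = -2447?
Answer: -330345/8 ≈ -41293.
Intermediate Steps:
T = 2447/8 (T = -⅛*(-2447) = 2447/8 ≈ 305.88)
T*(-135) = (2447/8)*(-135) = -330345/8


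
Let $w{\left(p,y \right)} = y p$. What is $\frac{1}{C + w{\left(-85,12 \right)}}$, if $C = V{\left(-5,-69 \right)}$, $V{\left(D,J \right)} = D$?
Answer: $- \frac{1}{1025} \approx -0.00097561$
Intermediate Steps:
$w{\left(p,y \right)} = p y$
$C = -5$
$\frac{1}{C + w{\left(-85,12 \right)}} = \frac{1}{-5 - 1020} = \frac{1}{-1025} = - \frac{1}{1025}$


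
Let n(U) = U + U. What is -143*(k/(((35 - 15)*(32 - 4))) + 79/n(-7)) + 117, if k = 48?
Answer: 63817/70 ≈ 911.67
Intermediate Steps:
n(U) = 2*U
-143*(k/(((35 - 15)*(32 - 4))) + 79/n(-7)) + 117 = -143*(48/(((35 - 15)*(32 - 4))) + 79/((2*(-7)))) + 117 = -143*(48/((20*28)) + 79/(-14)) + 117 = -143*(48/560 + 79*(-1/14)) + 117 = -143*(48*(1/560) - 79/14) + 117 = -143*(3/35 - 79/14) + 117 = -143*(-389/70) + 117 = 55627/70 + 117 = 63817/70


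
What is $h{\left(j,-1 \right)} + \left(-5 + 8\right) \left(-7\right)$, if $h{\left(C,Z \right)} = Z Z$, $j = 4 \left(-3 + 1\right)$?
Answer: $-20$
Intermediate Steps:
$j = -8$ ($j = 4 \left(-2\right) = -8$)
$h{\left(C,Z \right)} = Z^{2}$
$h{\left(j,-1 \right)} + \left(-5 + 8\right) \left(-7\right) = \left(-1\right)^{2} + \left(-5 + 8\right) \left(-7\right) = 1 + 3 \left(-7\right) = 1 - 21 = -20$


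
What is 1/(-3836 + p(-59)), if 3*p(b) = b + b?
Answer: -3/11626 ≈ -0.00025804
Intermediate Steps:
p(b) = 2*b/3 (p(b) = (b + b)/3 = (2*b)/3 = 2*b/3)
1/(-3836 + p(-59)) = 1/(-3836 + (⅔)*(-59)) = 1/(-3836 - 118/3) = 1/(-11626/3) = -3/11626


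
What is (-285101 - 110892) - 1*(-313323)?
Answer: -82670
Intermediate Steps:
(-285101 - 110892) - 1*(-313323) = -395993 + 313323 = -82670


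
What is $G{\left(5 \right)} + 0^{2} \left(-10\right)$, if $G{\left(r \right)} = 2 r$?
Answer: $10$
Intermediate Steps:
$G{\left(5 \right)} + 0^{2} \left(-10\right) = 2 \cdot 5 + 0^{2} \left(-10\right) = 10 + 0 \left(-10\right) = 10 + 0 = 10$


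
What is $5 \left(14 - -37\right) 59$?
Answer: $15045$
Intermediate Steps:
$5 \left(14 - -37\right) 59 = 5 \left(14 + 37\right) 59 = 5 \cdot 51 \cdot 59 = 255 \cdot 59 = 15045$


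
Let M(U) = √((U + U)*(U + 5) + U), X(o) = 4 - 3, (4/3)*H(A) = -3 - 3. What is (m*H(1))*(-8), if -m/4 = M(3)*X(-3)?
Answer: -144*√51 ≈ -1028.4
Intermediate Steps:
H(A) = -9/2 (H(A) = 3*(-3 - 3)/4 = (¾)*(-6) = -9/2)
X(o) = 1
M(U) = √(U + 2*U*(5 + U)) (M(U) = √((2*U)*(5 + U) + U) = √(2*U*(5 + U) + U) = √(U + 2*U*(5 + U)))
m = -4*√51 (m = -4*√(3*(11 + 2*3)) = -4*√(3*(11 + 6)) = -4*√(3*17) = -4*√51 ≈ -28.566)
(m*H(1))*(-8) = (-4*√51*(-9/2))*(-8) = (18*√51)*(-8) = -144*√51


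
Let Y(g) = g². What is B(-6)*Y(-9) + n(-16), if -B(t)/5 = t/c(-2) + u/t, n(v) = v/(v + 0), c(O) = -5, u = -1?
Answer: -1105/2 ≈ -552.50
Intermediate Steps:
n(v) = 1 (n(v) = v/v = 1)
B(t) = t + 5/t (B(t) = -5*(t/(-5) - 1/t) = -5*(t*(-⅕) - 1/t) = -5*(-t/5 - 1/t) = -5*(-1/t - t/5) = t + 5/t)
B(-6)*Y(-9) + n(-16) = (-6 + 5/(-6))*(-9)² + 1 = (-6 + 5*(-⅙))*81 + 1 = (-6 - ⅚)*81 + 1 = -41/6*81 + 1 = -1107/2 + 1 = -1105/2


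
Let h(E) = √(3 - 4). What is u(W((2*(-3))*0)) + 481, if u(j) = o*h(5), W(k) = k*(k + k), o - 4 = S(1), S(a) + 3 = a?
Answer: 481 + 2*I ≈ 481.0 + 2.0*I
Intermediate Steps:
S(a) = -3 + a
h(E) = I (h(E) = √(-1) = I)
o = 2 (o = 4 + (-3 + 1) = 4 - 2 = 2)
W(k) = 2*k² (W(k) = k*(2*k) = 2*k²)
u(j) = 2*I
u(W((2*(-3))*0)) + 481 = 2*I + 481 = 481 + 2*I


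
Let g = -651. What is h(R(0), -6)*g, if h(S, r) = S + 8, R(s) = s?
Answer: -5208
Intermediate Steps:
h(S, r) = 8 + S
h(R(0), -6)*g = (8 + 0)*(-651) = 8*(-651) = -5208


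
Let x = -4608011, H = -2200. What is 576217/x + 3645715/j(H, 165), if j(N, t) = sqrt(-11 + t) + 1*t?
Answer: 251991004272938/11340315071 - 3645715*sqrt(154)/27071 ≈ 20550.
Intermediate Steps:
j(N, t) = t + sqrt(-11 + t) (j(N, t) = sqrt(-11 + t) + t = t + sqrt(-11 + t))
576217/x + 3645715/j(H, 165) = 576217/(-4608011) + 3645715/(165 + sqrt(-11 + 165)) = 576217*(-1/4608011) + 3645715/(165 + sqrt(154)) = -576217/4608011 + 3645715/(165 + sqrt(154))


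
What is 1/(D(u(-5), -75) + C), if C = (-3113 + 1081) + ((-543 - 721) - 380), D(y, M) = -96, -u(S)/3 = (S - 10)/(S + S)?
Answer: -1/3772 ≈ -0.00026511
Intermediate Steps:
u(S) = -3*(-10 + S)/(2*S) (u(S) = -3*(S - 10)/(S + S) = -3*(-10 + S)/(2*S))
C = -3676 (C = -2032 + (-1264 - 380) = -2032 - 1644 = -3676)
1/(D(u(-5), -75) + C) = 1/(-96 - 3676) = 1/(-3772) = -1/3772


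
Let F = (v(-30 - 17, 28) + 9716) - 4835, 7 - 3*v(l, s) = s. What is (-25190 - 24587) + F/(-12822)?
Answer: -319122784/6411 ≈ -49777.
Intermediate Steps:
v(l, s) = 7/3 - s/3
F = 4874 (F = ((7/3 - ⅓*28) + 9716) - 4835 = ((7/3 - 28/3) + 9716) - 4835 = (-7 + 9716) - 4835 = 9709 - 4835 = 4874)
(-25190 - 24587) + F/(-12822) = (-25190 - 24587) + 4874/(-12822) = -49777 + 4874*(-1/12822) = -49777 - 2437/6411 = -319122784/6411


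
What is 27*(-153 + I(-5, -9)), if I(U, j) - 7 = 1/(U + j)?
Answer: -55215/14 ≈ -3943.9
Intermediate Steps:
I(U, j) = 7 + 1/(U + j)
27*(-153 + I(-5, -9)) = 27*(-153 + (1 + 7*(-5) + 7*(-9))/(-5 - 9)) = 27*(-153 + (1 - 35 - 63)/(-14)) = 27*(-153 - 1/14*(-97)) = 27*(-153 + 97/14) = 27*(-2045/14) = -55215/14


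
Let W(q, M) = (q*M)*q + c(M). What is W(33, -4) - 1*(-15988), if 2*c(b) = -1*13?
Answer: 23251/2 ≈ 11626.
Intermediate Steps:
c(b) = -13/2 (c(b) = (-1*13)/2 = (½)*(-13) = -13/2)
W(q, M) = -13/2 + M*q² (W(q, M) = (q*M)*q - 13/2 = (M*q)*q - 13/2 = M*q² - 13/2 = -13/2 + M*q²)
W(33, -4) - 1*(-15988) = (-13/2 - 4*33²) - 1*(-15988) = (-13/2 - 4*1089) + 15988 = (-13/2 - 4356) + 15988 = -8725/2 + 15988 = 23251/2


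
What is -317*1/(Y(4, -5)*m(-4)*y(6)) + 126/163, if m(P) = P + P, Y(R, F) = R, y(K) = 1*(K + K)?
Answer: 100055/62592 ≈ 1.5985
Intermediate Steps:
y(K) = 2*K (y(K) = 1*(2*K) = 2*K)
m(P) = 2*P
-317*1/(Y(4, -5)*m(-4)*y(6)) + 126/163 = -317/(((2*(-4))*(2*6))*4) + 126/163 = -317/(-8*12*4) + 126*(1/163) = -317/((-96*4)) + 126/163 = -317/(-384) + 126/163 = -317*(-1/384) + 126/163 = 317/384 + 126/163 = 100055/62592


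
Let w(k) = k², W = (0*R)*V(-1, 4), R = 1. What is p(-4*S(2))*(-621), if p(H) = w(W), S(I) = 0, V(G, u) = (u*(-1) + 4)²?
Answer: 0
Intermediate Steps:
V(G, u) = (4 - u)² (V(G, u) = (-u + 4)² = (4 - u)²)
W = 0 (W = (0*1)*(-4 + 4)² = 0*0² = 0*0 = 0)
p(H) = 0 (p(H) = 0² = 0)
p(-4*S(2))*(-621) = 0*(-621) = 0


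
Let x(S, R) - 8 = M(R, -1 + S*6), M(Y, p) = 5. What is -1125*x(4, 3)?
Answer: -14625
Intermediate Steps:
x(S, R) = 13 (x(S, R) = 8 + 5 = 13)
-1125*x(4, 3) = -1125*13 = -14625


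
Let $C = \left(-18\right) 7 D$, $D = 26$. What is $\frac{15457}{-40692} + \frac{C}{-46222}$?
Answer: $- \frac{290573231}{940432812} \approx -0.30898$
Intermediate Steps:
$C = -3276$ ($C = \left(-18\right) 7 \cdot 26 = \left(-126\right) 26 = -3276$)
$\frac{15457}{-40692} + \frac{C}{-46222} = \frac{15457}{-40692} - \frac{3276}{-46222} = 15457 \left(- \frac{1}{40692}\right) - - \frac{1638}{23111} = - \frac{15457}{40692} + \frac{1638}{23111} = - \frac{290573231}{940432812}$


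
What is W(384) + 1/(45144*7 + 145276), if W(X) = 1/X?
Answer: 115417/44283264 ≈ 0.0026063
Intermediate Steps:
W(384) + 1/(45144*7 + 145276) = 1/384 + 1/(45144*7 + 145276) = 1/384 + 1/(316008 + 145276) = 1/384 + 1/461284 = 115417/44283264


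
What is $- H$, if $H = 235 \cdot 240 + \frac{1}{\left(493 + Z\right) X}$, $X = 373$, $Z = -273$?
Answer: $- \frac{4628184001}{82060} \approx -56400.0$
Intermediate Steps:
$H = \frac{4628184001}{82060}$ ($H = 235 \cdot 240 + \frac{1}{\left(493 - 273\right) 373} = 56400 + \frac{1}{220} \cdot \frac{1}{373} = 56400 + \frac{1}{82060} = \frac{4628184001}{82060} \approx 56400.0$)
$- H = \left(-1\right) \frac{4628184001}{82060} = - \frac{4628184001}{82060}$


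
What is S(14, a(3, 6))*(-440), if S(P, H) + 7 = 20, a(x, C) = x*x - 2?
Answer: -5720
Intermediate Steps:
a(x, C) = -2 + x**2 (a(x, C) = x**2 - 2 = -2 + x**2)
S(P, H) = 13 (S(P, H) = -7 + 20 = 13)
S(14, a(3, 6))*(-440) = 13*(-440) = -5720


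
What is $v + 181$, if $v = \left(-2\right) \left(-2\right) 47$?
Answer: $369$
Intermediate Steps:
$v = 188$ ($v = 4 \cdot 47 = 188$)
$v + 181 = 188 + 181 = 369$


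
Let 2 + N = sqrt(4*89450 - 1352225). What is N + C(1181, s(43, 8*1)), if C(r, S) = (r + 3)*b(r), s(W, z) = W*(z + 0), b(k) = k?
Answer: 1398302 + 5*I*sqrt(39777) ≈ 1.3983e+6 + 997.21*I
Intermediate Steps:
s(W, z) = W*z
N = -2 + 5*I*sqrt(39777) (N = -2 + sqrt(4*89450 - 1352225) = -2 + sqrt(357800 - 1352225) = -2 + sqrt(-994425) = -2 + 5*I*sqrt(39777) ≈ -2.0 + 997.21*I)
C(r, S) = r*(3 + r) (C(r, S) = (r + 3)*r = (3 + r)*r = r*(3 + r))
N + C(1181, s(43, 8*1)) = (-2 + 5*I*sqrt(39777)) + 1181*(3 + 1181) = (-2 + 5*I*sqrt(39777)) + 1181*1184 = (-2 + 5*I*sqrt(39777)) + 1398304 = 1398302 + 5*I*sqrt(39777)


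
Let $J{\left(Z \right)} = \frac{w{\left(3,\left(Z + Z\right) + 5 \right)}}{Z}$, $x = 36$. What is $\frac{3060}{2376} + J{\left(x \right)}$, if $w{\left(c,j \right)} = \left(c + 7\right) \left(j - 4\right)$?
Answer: $\frac{2135}{99} \approx 21.566$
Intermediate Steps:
$w{\left(c,j \right)} = \left(-4 + j\right) \left(7 + c\right)$ ($w{\left(c,j \right)} = \left(7 + c\right) \left(-4 + j\right) = \left(-4 + j\right) \left(7 + c\right)$)
$J{\left(Z \right)} = \frac{10 + 20 Z}{Z}$ ($J{\left(Z \right)} = \frac{-28 - 12 + 7 \left(\left(Z + Z\right) + 5\right) + 3 \left(\left(Z + Z\right) + 5\right)}{Z} = \frac{-28 - 12 + 7 \left(2 Z + 5\right) + 3 \left(2 Z + 5\right)}{Z} = \frac{-28 - 12 + 7 \left(5 + 2 Z\right) + 3 \left(5 + 2 Z\right)}{Z} = \frac{-28 - 12 + \left(35 + 14 Z\right) + \left(15 + 6 Z\right)}{Z} = \frac{10 + 20 Z}{Z}$)
$\frac{3060}{2376} + J{\left(x \right)} = \frac{3060}{2376} + \left(20 + \frac{10}{36}\right) = 3060 \cdot \frac{1}{2376} + \left(20 + 10 \cdot \frac{1}{36}\right) = \frac{85}{66} + \left(20 + \frac{5}{18}\right) = \frac{85}{66} + \frac{365}{18} = \frac{2135}{99}$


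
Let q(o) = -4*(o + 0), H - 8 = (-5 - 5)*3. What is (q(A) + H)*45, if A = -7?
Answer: 270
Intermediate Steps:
H = -22 (H = 8 + (-5 - 5)*3 = 8 - 10*3 = 8 - 30 = -22)
q(o) = -4*o
(q(A) + H)*45 = (-4*(-7) - 22)*45 = (28 - 22)*45 = 6*45 = 270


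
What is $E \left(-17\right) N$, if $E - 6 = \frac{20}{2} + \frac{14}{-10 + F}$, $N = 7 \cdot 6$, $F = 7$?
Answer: $-8092$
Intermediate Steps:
$N = 42$
$E = \frac{34}{3}$ ($E = 6 + \left(\frac{20}{2} + \frac{14}{-10 + 7}\right) = 6 + \left(20 \cdot \frac{1}{2} + \frac{14}{-3}\right) = 6 + \left(10 + 14 \left(- \frac{1}{3}\right)\right) = 6 + \left(10 - \frac{14}{3}\right) = 6 + \frac{16}{3} = \frac{34}{3} \approx 11.333$)
$E \left(-17\right) N = \frac{34}{3} \left(-17\right) 42 = \left(- \frac{578}{3}\right) 42 = -8092$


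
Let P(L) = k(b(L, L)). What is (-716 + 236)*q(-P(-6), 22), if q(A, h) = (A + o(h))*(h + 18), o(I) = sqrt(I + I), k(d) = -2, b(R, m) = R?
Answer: -38400 - 38400*sqrt(11) ≈ -1.6576e+5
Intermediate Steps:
P(L) = -2
o(I) = sqrt(2)*sqrt(I) (o(I) = sqrt(2*I) = sqrt(2)*sqrt(I))
q(A, h) = (18 + h)*(A + sqrt(2)*sqrt(h)) (q(A, h) = (A + sqrt(2)*sqrt(h))*(h + 18) = (A + sqrt(2)*sqrt(h))*(18 + h) = (18 + h)*(A + sqrt(2)*sqrt(h)))
(-716 + 236)*q(-P(-6), 22) = (-716 + 236)*(18*(-1*(-2)) - 1*(-2)*22 + sqrt(2)*22**(3/2) + 18*sqrt(2)*sqrt(22)) = -480*(18*2 + 2*22 + sqrt(2)*(22*sqrt(22)) + 36*sqrt(11)) = -480*(36 + 44 + 44*sqrt(11) + 36*sqrt(11)) = -480*(80 + 80*sqrt(11)) = -38400 - 38400*sqrt(11)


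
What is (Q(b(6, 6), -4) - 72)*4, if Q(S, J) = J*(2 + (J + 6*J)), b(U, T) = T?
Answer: 128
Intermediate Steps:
Q(S, J) = J*(2 + 7*J)
(Q(b(6, 6), -4) - 72)*4 = (-4*(2 + 7*(-4)) - 72)*4 = (-4*(2 - 28) - 72)*4 = (-4*(-26) - 72)*4 = (104 - 72)*4 = 32*4 = 128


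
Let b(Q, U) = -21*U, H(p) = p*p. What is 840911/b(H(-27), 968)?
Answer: -840911/20328 ≈ -41.367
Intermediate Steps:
H(p) = p²
840911/b(H(-27), 968) = 840911/((-21*968)) = 840911/(-20328) = 840911*(-1/20328) = -840911/20328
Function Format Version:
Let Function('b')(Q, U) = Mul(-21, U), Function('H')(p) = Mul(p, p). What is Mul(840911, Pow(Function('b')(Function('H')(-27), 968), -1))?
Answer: Rational(-840911, 20328) ≈ -41.367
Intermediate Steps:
Function('H')(p) = Pow(p, 2)
Mul(840911, Pow(Function('b')(Function('H')(-27), 968), -1)) = Mul(840911, Pow(Mul(-21, 968), -1)) = Mul(840911, Pow(-20328, -1)) = Mul(840911, Rational(-1, 20328)) = Rational(-840911, 20328)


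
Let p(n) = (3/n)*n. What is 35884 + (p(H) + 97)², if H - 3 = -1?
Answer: 45884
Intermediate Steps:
H = 2 (H = 3 - 1 = 2)
p(n) = 3
35884 + (p(H) + 97)² = 35884 + (3 + 97)² = 35884 + 100² = 35884 + 10000 = 45884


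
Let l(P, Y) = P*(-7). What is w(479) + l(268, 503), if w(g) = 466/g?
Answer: -898138/479 ≈ -1875.0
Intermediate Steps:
l(P, Y) = -7*P
w(479) + l(268, 503) = 466/479 - 7*268 = 466*(1/479) - 1876 = 466/479 - 1876 = -898138/479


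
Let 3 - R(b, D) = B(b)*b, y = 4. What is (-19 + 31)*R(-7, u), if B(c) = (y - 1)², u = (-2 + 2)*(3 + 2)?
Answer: 792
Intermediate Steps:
u = 0 (u = 0*5 = 0)
B(c) = 9 (B(c) = (4 - 1)² = 3² = 9)
R(b, D) = 3 - 9*b
(-19 + 31)*R(-7, u) = (-19 + 31)*(3 - 9*(-7)) = 12*(3 + 63) = 12*66 = 792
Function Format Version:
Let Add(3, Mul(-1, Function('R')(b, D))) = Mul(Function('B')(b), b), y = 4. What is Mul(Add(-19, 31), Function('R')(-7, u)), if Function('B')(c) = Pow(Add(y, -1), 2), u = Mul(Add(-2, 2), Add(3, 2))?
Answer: 792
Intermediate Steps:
u = 0 (u = Mul(0, 5) = 0)
Function('B')(c) = 9 (Function('B')(c) = Pow(Add(4, -1), 2) = Pow(3, 2) = 9)
Function('R')(b, D) = Add(3, Mul(-9, b)) (Function('R')(b, D) = Add(3, Mul(-1, Mul(9, b))) = Add(3, Mul(-9, b)))
Mul(Add(-19, 31), Function('R')(-7, u)) = Mul(Add(-19, 31), Add(3, Mul(-9, -7))) = Mul(12, Add(3, 63)) = Mul(12, 66) = 792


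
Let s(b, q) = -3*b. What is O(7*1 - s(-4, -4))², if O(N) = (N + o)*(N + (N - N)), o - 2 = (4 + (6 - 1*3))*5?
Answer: 25600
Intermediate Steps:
o = 37 (o = 2 + (4 + (6 - 1*3))*5 = 2 + (4 + (6 - 3))*5 = 2 + (4 + 3)*5 = 2 + 7*5 = 2 + 35 = 37)
O(N) = N*(37 + N) (O(N) = (N + 37)*(N + (N - N)) = (37 + N)*(N + 0) = (37 + N)*N = N*(37 + N))
O(7*1 - s(-4, -4))² = ((7*1 - (-3)*(-4))*(37 + (7*1 - (-3)*(-4))))² = ((7 - 1*12)*(37 + (7 - 1*12)))² = ((7 - 12)*(37 + (7 - 12)))² = (-5*(37 - 5))² = (-5*32)² = (-160)² = 25600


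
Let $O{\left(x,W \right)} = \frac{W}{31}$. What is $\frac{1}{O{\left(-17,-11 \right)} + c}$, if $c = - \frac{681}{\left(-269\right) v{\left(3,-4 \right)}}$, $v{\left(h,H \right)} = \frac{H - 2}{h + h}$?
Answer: $- \frac{8339}{24070} \approx -0.34645$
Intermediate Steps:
$O{\left(x,W \right)} = \frac{W}{31}$ ($O{\left(x,W \right)} = W \frac{1}{31} = \frac{W}{31}$)
$v{\left(h,H \right)} = \frac{-2 + H}{2 h}$
$c = - \frac{681}{269}$ ($c = - \frac{681}{\left(-269\right) \frac{-2 - 4}{2 \cdot 3}} = - \frac{681}{\left(-269\right) \frac{1}{2} \cdot \frac{1}{3} \left(-6\right)} = - \frac{681}{\left(-269\right) \left(-1\right)} = - \frac{681}{269} \approx -2.5316$)
$\frac{1}{O{\left(-17,-11 \right)} + c} = \frac{1}{\frac{1}{31} \left(-11\right) - \frac{681}{269}} = \frac{1}{- \frac{11}{31} - \frac{681}{269}} = \frac{1}{- \frac{24070}{8339}} = - \frac{8339}{24070}$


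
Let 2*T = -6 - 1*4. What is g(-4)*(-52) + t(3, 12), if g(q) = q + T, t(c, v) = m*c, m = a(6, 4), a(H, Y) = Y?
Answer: 480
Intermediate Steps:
m = 4
t(c, v) = 4*c
T = -5 (T = (-6 - 1*4)/2 = (-6 - 4)/2 = (½)*(-10) = -5)
g(q) = -5 + q (g(q) = q - 5 = -5 + q)
g(-4)*(-52) + t(3, 12) = (-5 - 4)*(-52) + 4*3 = -9*(-52) + 12 = 468 + 12 = 480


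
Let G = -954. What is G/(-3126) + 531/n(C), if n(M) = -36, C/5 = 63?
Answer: -30103/2084 ≈ -14.445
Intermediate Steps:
C = 315 (C = 5*63 = 315)
G/(-3126) + 531/n(C) = -954/(-3126) + 531/(-36) = -954*(-1/3126) + 531*(-1/36) = 159/521 - 59/4 = -30103/2084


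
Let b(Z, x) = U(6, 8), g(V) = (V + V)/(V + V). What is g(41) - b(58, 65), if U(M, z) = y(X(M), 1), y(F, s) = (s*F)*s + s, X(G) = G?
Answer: -6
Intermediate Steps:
y(F, s) = s + F*s**2 (y(F, s) = (F*s)*s + s = F*s**2 + s = s + F*s**2)
g(V) = 1 (g(V) = (2*V)/((2*V)) = (2*V)*(1/(2*V)) = 1)
U(M, z) = 1 + M (U(M, z) = 1*(1 + M*1) = 1*(1 + M) = 1 + M)
b(Z, x) = 7 (b(Z, x) = 1 + 6 = 7)
g(41) - b(58, 65) = 1 - 1*7 = 1 - 7 = -6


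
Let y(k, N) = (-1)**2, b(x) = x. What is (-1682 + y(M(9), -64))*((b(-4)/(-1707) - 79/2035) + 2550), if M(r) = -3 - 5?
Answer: -14890168625197/3473745 ≈ -4.2865e+6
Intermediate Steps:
M(r) = -8
y(k, N) = 1
(-1682 + y(M(9), -64))*((b(-4)/(-1707) - 79/2035) + 2550) = (-1682 + 1)*((-4/(-1707) - 79/2035) + 2550) = -1681*((-4*(-1/1707) - 79*1/2035) + 2550) = -1681*((4/1707 - 79/2035) + 2550) = -1681*(-126713/3473745 + 2550) = -1681*8857923037/3473745 = -14890168625197/3473745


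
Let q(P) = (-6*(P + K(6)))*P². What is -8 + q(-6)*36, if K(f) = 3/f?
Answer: 42760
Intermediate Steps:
q(P) = P²*(-3 - 6*P) (q(P) = (-6*(P + 3/6))*P² = (-6*(P + 3*(⅙)))*P² = (-6*(P + ½))*P² = (-6*(½ + P))*P² = (-3 - 6*P)*P² = P²*(-3 - 6*P))
-8 + q(-6)*36 = -8 + ((-6)²*(-3 - 6*(-6)))*36 = -8 + (36*(-3 + 36))*36 = -8 + (36*33)*36 = -8 + 1188*36 = -8 + 42768 = 42760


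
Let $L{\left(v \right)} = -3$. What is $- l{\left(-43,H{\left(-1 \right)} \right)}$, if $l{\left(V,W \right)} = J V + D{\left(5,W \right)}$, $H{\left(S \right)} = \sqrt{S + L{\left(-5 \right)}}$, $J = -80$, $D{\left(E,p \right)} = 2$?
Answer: $-3442$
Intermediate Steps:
$H{\left(S \right)} = \sqrt{-3 + S}$ ($H{\left(S \right)} = \sqrt{S - 3} = \sqrt{-3 + S}$)
$l{\left(V,W \right)} = 2 - 80 V$ ($l{\left(V,W \right)} = - 80 V + 2 = 2 - 80 V$)
$- l{\left(-43,H{\left(-1 \right)} \right)} = - (2 - -3440) = - (2 + 3440) = \left(-1\right) 3442 = -3442$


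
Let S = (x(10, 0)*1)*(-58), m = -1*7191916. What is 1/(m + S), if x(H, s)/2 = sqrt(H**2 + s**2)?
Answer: -1/7193076 ≈ -1.3902e-7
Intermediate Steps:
x(H, s) = 2*sqrt(H**2 + s**2)
m = -7191916
S = -1160 (S = ((2*sqrt(10**2 + 0**2))*1)*(-58) = ((2*sqrt(100 + 0))*1)*(-58) = ((2*sqrt(100))*1)*(-58) = ((2*10)*1)*(-58) = (20*1)*(-58) = 20*(-58) = -1160)
1/(m + S) = 1/(-7191916 - 1160) = 1/(-7193076) = -1/7193076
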